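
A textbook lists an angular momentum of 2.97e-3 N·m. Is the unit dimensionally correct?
No

angular momentum has SI base units: kg * m^2 / s
N·m does NOT reduce to kg * m^2 / s; a valid unit for angular momentum would be e.g. kg·m²/s.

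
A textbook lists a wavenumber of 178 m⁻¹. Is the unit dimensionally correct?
Yes

wavenumber has SI base units: 1 / m
m⁻¹ reduces to the same SI base units, so it is a valid unit for wavenumber.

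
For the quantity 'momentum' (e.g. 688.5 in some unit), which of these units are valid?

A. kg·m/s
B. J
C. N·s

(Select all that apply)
A, C

momentum has SI base units: kg * m / s

Checking each option against kg * m / s:
  A. kg·m/s: ✓ matches
  B. J: ✗ does not match
  C. N·s: ✓ matches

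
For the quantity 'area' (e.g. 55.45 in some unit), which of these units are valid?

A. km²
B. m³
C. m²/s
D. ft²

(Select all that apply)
A, D

area has SI base units: m^2

Checking each option against m^2:
  A. km²: ✓ matches
  B. m³: ✗ does not match
  C. m²/s: ✗ does not match
  D. ft²: ✓ matches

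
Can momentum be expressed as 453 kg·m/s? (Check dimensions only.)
Yes

momentum has SI base units: kg * m / s
kg·m/s reduces to the same SI base units, so it is a valid unit for momentum.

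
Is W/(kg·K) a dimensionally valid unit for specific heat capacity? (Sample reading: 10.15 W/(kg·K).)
No

specific heat capacity has SI base units: m^2 / (s^2 * K)
W/(kg·K) does NOT reduce to m^2 / (s^2 * K); a valid unit for specific heat capacity would be e.g. J/(kg·K).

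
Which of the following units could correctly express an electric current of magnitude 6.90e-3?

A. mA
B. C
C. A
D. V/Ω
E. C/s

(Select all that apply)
A, C, D, E

electric current has SI base units: A

Checking each option against A:
  A. mA: ✓ matches
  B. C: ✗ does not match
  C. A: ✓ matches
  D. V/Ω: ✓ matches
  E. C/s: ✓ matches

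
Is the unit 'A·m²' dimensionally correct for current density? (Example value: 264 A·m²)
No

current density has SI base units: A / m^2
A·m² does NOT reduce to A / m^2; a valid unit for current density would be e.g. A/m².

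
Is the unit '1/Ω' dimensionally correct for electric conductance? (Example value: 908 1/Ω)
Yes

electric conductance has SI base units: A^2 * s^3 / (kg * m^2)
1/Ω reduces to the same SI base units, so it is a valid unit for electric conductance.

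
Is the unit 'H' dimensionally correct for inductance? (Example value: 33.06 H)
Yes

inductance has SI base units: kg * m^2 / (A^2 * s^2)
H reduces to the same SI base units, so it is a valid unit for inductance.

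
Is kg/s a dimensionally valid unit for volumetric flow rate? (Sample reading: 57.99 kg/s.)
No

volumetric flow rate has SI base units: m^3 / s
kg/s does NOT reduce to m^3 / s; a valid unit for volumetric flow rate would be e.g. m³/s.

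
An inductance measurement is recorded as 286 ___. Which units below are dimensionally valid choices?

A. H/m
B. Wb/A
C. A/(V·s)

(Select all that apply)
B

inductance has SI base units: kg * m^2 / (A^2 * s^2)

Checking each option against kg * m^2 / (A^2 * s^2):
  A. H/m: ✗ does not match
  B. Wb/A: ✓ matches
  C. A/(V·s): ✗ does not match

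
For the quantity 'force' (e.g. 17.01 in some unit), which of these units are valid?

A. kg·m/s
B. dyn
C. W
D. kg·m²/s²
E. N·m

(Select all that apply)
B

force has SI base units: kg * m / s^2

Checking each option against kg * m / s^2:
  A. kg·m/s: ✗ does not match
  B. dyn: ✓ matches
  C. W: ✗ does not match
  D. kg·m²/s²: ✗ does not match
  E. N·m: ✗ does not match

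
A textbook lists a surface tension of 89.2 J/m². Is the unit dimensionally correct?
Yes

surface tension has SI base units: kg / s^2
J/m² reduces to the same SI base units, so it is a valid unit for surface tension.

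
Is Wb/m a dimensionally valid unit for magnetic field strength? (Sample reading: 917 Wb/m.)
No

magnetic field strength has SI base units: A / m
Wb/m does NOT reduce to A / m; a valid unit for magnetic field strength would be e.g. A/m.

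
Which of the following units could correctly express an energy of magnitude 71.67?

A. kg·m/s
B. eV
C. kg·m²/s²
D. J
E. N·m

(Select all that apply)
B, C, D, E

energy has SI base units: kg * m^2 / s^2

Checking each option against kg * m^2 / s^2:
  A. kg·m/s: ✗ does not match
  B. eV: ✓ matches
  C. kg·m²/s²: ✓ matches
  D. J: ✓ matches
  E. N·m: ✓ matches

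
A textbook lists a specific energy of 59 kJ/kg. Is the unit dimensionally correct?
Yes

specific energy has SI base units: m^2 / s^2
kJ/kg reduces to the same SI base units, so it is a valid unit for specific energy.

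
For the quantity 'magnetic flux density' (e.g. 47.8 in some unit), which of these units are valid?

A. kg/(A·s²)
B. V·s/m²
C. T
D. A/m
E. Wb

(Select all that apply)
A, B, C

magnetic flux density has SI base units: kg / (A * s^2)

Checking each option against kg / (A * s^2):
  A. kg/(A·s²): ✓ matches
  B. V·s/m²: ✓ matches
  C. T: ✓ matches
  D. A/m: ✗ does not match
  E. Wb: ✗ does not match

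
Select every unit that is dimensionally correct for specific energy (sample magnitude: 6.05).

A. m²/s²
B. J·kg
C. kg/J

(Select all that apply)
A

specific energy has SI base units: m^2 / s^2

Checking each option against m^2 / s^2:
  A. m²/s²: ✓ matches
  B. J·kg: ✗ does not match
  C. kg/J: ✗ does not match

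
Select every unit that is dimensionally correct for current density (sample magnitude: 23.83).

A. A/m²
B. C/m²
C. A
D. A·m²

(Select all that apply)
A

current density has SI base units: A / m^2

Checking each option against A / m^2:
  A. A/m²: ✓ matches
  B. C/m²: ✗ does not match
  C. A: ✗ does not match
  D. A·m²: ✗ does not match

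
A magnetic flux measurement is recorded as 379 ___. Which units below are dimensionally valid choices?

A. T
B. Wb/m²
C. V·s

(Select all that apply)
C

magnetic flux has SI base units: kg * m^2 / (A * s^2)

Checking each option against kg * m^2 / (A * s^2):
  A. T: ✗ does not match
  B. Wb/m²: ✗ does not match
  C. V·s: ✓ matches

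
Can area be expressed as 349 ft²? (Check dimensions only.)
Yes

area has SI base units: m^2
ft² reduces to the same SI base units, so it is a valid unit for area.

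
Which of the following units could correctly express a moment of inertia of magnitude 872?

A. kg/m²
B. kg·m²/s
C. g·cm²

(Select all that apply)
C

moment of inertia has SI base units: kg * m^2

Checking each option against kg * m^2:
  A. kg/m²: ✗ does not match
  B. kg·m²/s: ✗ does not match
  C. g·cm²: ✓ matches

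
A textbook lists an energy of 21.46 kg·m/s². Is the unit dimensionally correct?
No

energy has SI base units: kg * m^2 / s^2
kg·m/s² does NOT reduce to kg * m^2 / s^2; a valid unit for energy would be e.g. J.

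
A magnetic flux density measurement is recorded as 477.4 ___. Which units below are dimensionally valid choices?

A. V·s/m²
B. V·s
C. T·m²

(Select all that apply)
A

magnetic flux density has SI base units: kg / (A * s^2)

Checking each option against kg / (A * s^2):
  A. V·s/m²: ✓ matches
  B. V·s: ✗ does not match
  C. T·m²: ✗ does not match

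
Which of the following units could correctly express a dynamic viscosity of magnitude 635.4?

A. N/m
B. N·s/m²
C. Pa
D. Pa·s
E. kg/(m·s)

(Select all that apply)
B, D, E

dynamic viscosity has SI base units: kg / (m * s)

Checking each option against kg / (m * s):
  A. N/m: ✗ does not match
  B. N·s/m²: ✓ matches
  C. Pa: ✗ does not match
  D. Pa·s: ✓ matches
  E. kg/(m·s): ✓ matches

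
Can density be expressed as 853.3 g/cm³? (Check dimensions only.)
Yes

density has SI base units: kg / m^3
g/cm³ reduces to the same SI base units, so it is a valid unit for density.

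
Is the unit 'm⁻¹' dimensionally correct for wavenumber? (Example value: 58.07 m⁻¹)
Yes

wavenumber has SI base units: 1 / m
m⁻¹ reduces to the same SI base units, so it is a valid unit for wavenumber.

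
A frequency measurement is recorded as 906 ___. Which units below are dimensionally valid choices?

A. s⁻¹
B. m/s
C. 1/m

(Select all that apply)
A

frequency has SI base units: 1 / s

Checking each option against 1 / s:
  A. s⁻¹: ✓ matches
  B. m/s: ✗ does not match
  C. 1/m: ✗ does not match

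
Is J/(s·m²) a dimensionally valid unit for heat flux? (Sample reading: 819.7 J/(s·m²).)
Yes

heat flux has SI base units: kg / s^3
J/(s·m²) reduces to the same SI base units, so it is a valid unit for heat flux.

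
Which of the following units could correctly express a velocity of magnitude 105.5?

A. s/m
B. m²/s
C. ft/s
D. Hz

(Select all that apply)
C

velocity has SI base units: m / s

Checking each option against m / s:
  A. s/m: ✗ does not match
  B. m²/s: ✗ does not match
  C. ft/s: ✓ matches
  D. Hz: ✗ does not match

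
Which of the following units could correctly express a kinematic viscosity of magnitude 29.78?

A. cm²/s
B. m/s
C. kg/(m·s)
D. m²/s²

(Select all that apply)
A

kinematic viscosity has SI base units: m^2 / s

Checking each option against m^2 / s:
  A. cm²/s: ✓ matches
  B. m/s: ✗ does not match
  C. kg/(m·s): ✗ does not match
  D. m²/s²: ✗ does not match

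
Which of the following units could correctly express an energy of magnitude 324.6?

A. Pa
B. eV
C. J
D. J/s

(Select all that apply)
B, C

energy has SI base units: kg * m^2 / s^2

Checking each option against kg * m^2 / s^2:
  A. Pa: ✗ does not match
  B. eV: ✓ matches
  C. J: ✓ matches
  D. J/s: ✗ does not match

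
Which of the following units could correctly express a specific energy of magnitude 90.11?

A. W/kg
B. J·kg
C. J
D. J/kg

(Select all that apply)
D

specific energy has SI base units: m^2 / s^2

Checking each option against m^2 / s^2:
  A. W/kg: ✗ does not match
  B. J·kg: ✗ does not match
  C. J: ✗ does not match
  D. J/kg: ✓ matches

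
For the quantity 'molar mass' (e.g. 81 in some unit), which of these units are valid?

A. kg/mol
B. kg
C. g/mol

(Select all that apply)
A, C

molar mass has SI base units: kg / mol

Checking each option against kg / mol:
  A. kg/mol: ✓ matches
  B. kg: ✗ does not match
  C. g/mol: ✓ matches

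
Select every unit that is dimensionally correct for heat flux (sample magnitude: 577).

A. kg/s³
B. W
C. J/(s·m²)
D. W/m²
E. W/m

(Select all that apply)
A, C, D

heat flux has SI base units: kg / s^3

Checking each option against kg / s^3:
  A. kg/s³: ✓ matches
  B. W: ✗ does not match
  C. J/(s·m²): ✓ matches
  D. W/m²: ✓ matches
  E. W/m: ✗ does not match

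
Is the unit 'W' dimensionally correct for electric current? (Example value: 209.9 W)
No

electric current has SI base units: A
W does NOT reduce to A; a valid unit for electric current would be e.g. A.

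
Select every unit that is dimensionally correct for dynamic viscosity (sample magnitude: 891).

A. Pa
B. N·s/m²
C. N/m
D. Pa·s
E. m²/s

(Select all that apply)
B, D

dynamic viscosity has SI base units: kg / (m * s)

Checking each option against kg / (m * s):
  A. Pa: ✗ does not match
  B. N·s/m²: ✓ matches
  C. N/m: ✗ does not match
  D. Pa·s: ✓ matches
  E. m²/s: ✗ does not match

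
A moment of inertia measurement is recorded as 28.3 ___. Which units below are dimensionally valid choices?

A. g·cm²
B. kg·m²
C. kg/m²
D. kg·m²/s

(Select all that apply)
A, B

moment of inertia has SI base units: kg * m^2

Checking each option against kg * m^2:
  A. g·cm²: ✓ matches
  B. kg·m²: ✓ matches
  C. kg/m²: ✗ does not match
  D. kg·m²/s: ✗ does not match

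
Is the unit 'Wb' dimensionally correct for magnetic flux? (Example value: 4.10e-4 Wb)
Yes

magnetic flux has SI base units: kg * m^2 / (A * s^2)
Wb reduces to the same SI base units, so it is a valid unit for magnetic flux.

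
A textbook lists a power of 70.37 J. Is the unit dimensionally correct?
No

power has SI base units: kg * m^2 / s^3
J does NOT reduce to kg * m^2 / s^3; a valid unit for power would be e.g. W.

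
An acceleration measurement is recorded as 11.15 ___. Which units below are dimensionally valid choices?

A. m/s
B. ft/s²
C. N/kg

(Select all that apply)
B, C

acceleration has SI base units: m / s^2

Checking each option against m / s^2:
  A. m/s: ✗ does not match
  B. ft/s²: ✓ matches
  C. N/kg: ✓ matches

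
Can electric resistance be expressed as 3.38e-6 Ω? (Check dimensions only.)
Yes

electric resistance has SI base units: kg * m^2 / (A^2 * s^3)
Ω reduces to the same SI base units, so it is a valid unit for electric resistance.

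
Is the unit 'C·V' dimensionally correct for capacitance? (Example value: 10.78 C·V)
No

capacitance has SI base units: A^2 * s^4 / (kg * m^2)
C·V does NOT reduce to A^2 * s^4 / (kg * m^2); a valid unit for capacitance would be e.g. F.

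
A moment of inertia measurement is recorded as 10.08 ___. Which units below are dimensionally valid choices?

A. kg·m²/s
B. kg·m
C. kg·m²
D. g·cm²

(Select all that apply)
C, D

moment of inertia has SI base units: kg * m^2

Checking each option against kg * m^2:
  A. kg·m²/s: ✗ does not match
  B. kg·m: ✗ does not match
  C. kg·m²: ✓ matches
  D. g·cm²: ✓ matches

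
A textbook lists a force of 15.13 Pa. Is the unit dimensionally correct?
No

force has SI base units: kg * m / s^2
Pa does NOT reduce to kg * m / s^2; a valid unit for force would be e.g. N.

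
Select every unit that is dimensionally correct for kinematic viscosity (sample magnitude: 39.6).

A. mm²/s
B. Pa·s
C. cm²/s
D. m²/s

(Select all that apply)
A, C, D

kinematic viscosity has SI base units: m^2 / s

Checking each option against m^2 / s:
  A. mm²/s: ✓ matches
  B. Pa·s: ✗ does not match
  C. cm²/s: ✓ matches
  D. m²/s: ✓ matches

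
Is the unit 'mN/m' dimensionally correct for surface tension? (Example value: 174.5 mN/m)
Yes

surface tension has SI base units: kg / s^2
mN/m reduces to the same SI base units, so it is a valid unit for surface tension.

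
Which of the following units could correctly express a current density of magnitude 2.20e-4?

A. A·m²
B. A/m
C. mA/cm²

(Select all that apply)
C

current density has SI base units: A / m^2

Checking each option against A / m^2:
  A. A·m²: ✗ does not match
  B. A/m: ✗ does not match
  C. mA/cm²: ✓ matches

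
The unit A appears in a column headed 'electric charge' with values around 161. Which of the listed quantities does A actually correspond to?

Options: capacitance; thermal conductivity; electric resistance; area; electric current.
electric current

electric charge should have units dimensionally equivalent to A * s (e.g. C).
The given unit 'A' reduces to A. Of the listed options, that is the dimensionality of electric current.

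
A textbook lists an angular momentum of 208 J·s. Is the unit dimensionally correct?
Yes

angular momentum has SI base units: kg * m^2 / s
J·s reduces to the same SI base units, so it is a valid unit for angular momentum.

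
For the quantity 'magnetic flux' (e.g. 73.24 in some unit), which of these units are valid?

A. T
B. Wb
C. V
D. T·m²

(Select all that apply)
B, D

magnetic flux has SI base units: kg * m^2 / (A * s^2)

Checking each option against kg * m^2 / (A * s^2):
  A. T: ✗ does not match
  B. Wb: ✓ matches
  C. V: ✗ does not match
  D. T·m²: ✓ matches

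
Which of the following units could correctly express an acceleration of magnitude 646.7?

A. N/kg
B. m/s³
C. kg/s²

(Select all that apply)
A

acceleration has SI base units: m / s^2

Checking each option against m / s^2:
  A. N/kg: ✓ matches
  B. m/s³: ✗ does not match
  C. kg/s²: ✗ does not match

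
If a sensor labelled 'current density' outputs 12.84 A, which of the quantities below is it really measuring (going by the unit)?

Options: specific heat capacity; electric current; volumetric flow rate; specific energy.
electric current

current density should have units dimensionally equivalent to A / m^2 (e.g. A/m²).
The given unit 'A' reduces to A. Of the listed options, that is the dimensionality of electric current.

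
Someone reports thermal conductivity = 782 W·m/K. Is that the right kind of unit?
No

thermal conductivity has SI base units: kg * m / (s^3 * K)
W·m/K does NOT reduce to kg * m / (s^3 * K); a valid unit for thermal conductivity would be e.g. W/(m·K).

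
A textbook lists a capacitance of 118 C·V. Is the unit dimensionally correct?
No

capacitance has SI base units: A^2 * s^4 / (kg * m^2)
C·V does NOT reduce to A^2 * s^4 / (kg * m^2); a valid unit for capacitance would be e.g. F.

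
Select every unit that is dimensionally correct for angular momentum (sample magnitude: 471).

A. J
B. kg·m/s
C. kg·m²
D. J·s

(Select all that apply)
D

angular momentum has SI base units: kg * m^2 / s

Checking each option against kg * m^2 / s:
  A. J: ✗ does not match
  B. kg·m/s: ✗ does not match
  C. kg·m²: ✗ does not match
  D. J·s: ✓ matches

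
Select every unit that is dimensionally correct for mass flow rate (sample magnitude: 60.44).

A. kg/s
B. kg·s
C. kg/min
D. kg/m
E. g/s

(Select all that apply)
A, C, E

mass flow rate has SI base units: kg / s

Checking each option against kg / s:
  A. kg/s: ✓ matches
  B. kg·s: ✗ does not match
  C. kg/min: ✓ matches
  D. kg/m: ✗ does not match
  E. g/s: ✓ matches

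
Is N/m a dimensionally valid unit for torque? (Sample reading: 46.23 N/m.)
No

torque has SI base units: kg * m^2 / s^2
N/m does NOT reduce to kg * m^2 / s^2; a valid unit for torque would be e.g. N·m.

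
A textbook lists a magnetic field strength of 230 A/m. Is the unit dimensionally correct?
Yes

magnetic field strength has SI base units: A / m
A/m reduces to the same SI base units, so it is a valid unit for magnetic field strength.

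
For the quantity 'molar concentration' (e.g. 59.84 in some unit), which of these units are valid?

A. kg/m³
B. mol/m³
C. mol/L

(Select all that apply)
B, C

molar concentration has SI base units: mol / m^3

Checking each option against mol / m^3:
  A. kg/m³: ✗ does not match
  B. mol/m³: ✓ matches
  C. mol/L: ✓ matches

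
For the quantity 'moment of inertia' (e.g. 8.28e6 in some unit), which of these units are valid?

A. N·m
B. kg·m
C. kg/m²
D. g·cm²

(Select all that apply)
D

moment of inertia has SI base units: kg * m^2

Checking each option against kg * m^2:
  A. N·m: ✗ does not match
  B. kg·m: ✗ does not match
  C. kg/m²: ✗ does not match
  D. g·cm²: ✓ matches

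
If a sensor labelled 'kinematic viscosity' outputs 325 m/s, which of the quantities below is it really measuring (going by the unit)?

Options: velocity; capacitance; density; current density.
velocity

kinematic viscosity should have units dimensionally equivalent to m^2 / s (e.g. m²/s).
The given unit 'm/s' reduces to m / s. Of the listed options, that is the dimensionality of velocity.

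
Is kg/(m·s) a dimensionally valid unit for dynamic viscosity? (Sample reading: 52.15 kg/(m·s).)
Yes

dynamic viscosity has SI base units: kg / (m * s)
kg/(m·s) reduces to the same SI base units, so it is a valid unit for dynamic viscosity.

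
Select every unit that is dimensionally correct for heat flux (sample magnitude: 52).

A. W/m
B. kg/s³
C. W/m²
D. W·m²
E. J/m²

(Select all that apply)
B, C

heat flux has SI base units: kg / s^3

Checking each option against kg / s^3:
  A. W/m: ✗ does not match
  B. kg/s³: ✓ matches
  C. W/m²: ✓ matches
  D. W·m²: ✗ does not match
  E. J/m²: ✗ does not match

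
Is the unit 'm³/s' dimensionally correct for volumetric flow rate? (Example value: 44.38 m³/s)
Yes

volumetric flow rate has SI base units: m^3 / s
m³/s reduces to the same SI base units, so it is a valid unit for volumetric flow rate.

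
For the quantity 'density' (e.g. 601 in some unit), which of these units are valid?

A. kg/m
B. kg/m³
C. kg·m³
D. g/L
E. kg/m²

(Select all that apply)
B, D

density has SI base units: kg / m^3

Checking each option against kg / m^3:
  A. kg/m: ✗ does not match
  B. kg/m³: ✓ matches
  C. kg·m³: ✗ does not match
  D. g/L: ✓ matches
  E. kg/m²: ✗ does not match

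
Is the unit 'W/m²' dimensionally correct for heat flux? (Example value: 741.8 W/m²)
Yes

heat flux has SI base units: kg / s^3
W/m² reduces to the same SI base units, so it is a valid unit for heat flux.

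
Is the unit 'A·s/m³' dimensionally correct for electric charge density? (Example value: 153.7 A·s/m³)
Yes

electric charge density has SI base units: A * s / m^3
A·s/m³ reduces to the same SI base units, so it is a valid unit for electric charge density.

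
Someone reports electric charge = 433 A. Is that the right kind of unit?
No

electric charge has SI base units: A * s
A does NOT reduce to A * s; a valid unit for electric charge would be e.g. C.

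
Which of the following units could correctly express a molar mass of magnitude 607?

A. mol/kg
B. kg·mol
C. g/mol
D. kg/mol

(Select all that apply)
C, D

molar mass has SI base units: kg / mol

Checking each option against kg / mol:
  A. mol/kg: ✗ does not match
  B. kg·mol: ✗ does not match
  C. g/mol: ✓ matches
  D. kg/mol: ✓ matches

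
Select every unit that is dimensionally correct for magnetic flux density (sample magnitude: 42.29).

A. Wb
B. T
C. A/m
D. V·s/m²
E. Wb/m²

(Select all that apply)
B, D, E

magnetic flux density has SI base units: kg / (A * s^2)

Checking each option against kg / (A * s^2):
  A. Wb: ✗ does not match
  B. T: ✓ matches
  C. A/m: ✗ does not match
  D. V·s/m²: ✓ matches
  E. Wb/m²: ✓ matches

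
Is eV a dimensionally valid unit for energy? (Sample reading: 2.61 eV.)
Yes

energy has SI base units: kg * m^2 / s^2
eV reduces to the same SI base units, so it is a valid unit for energy.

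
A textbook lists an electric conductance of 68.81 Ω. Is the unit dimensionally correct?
No

electric conductance has SI base units: A^2 * s^3 / (kg * m^2)
Ω does NOT reduce to A^2 * s^3 / (kg * m^2); a valid unit for electric conductance would be e.g. S.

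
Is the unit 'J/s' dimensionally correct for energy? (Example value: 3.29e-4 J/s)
No

energy has SI base units: kg * m^2 / s^2
J/s does NOT reduce to kg * m^2 / s^2; a valid unit for energy would be e.g. J.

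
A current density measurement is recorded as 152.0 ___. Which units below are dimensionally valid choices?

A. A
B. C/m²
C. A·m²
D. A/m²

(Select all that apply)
D

current density has SI base units: A / m^2

Checking each option against A / m^2:
  A. A: ✗ does not match
  B. C/m²: ✗ does not match
  C. A·m²: ✗ does not match
  D. A/m²: ✓ matches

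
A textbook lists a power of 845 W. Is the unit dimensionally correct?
Yes

power has SI base units: kg * m^2 / s^3
W reduces to the same SI base units, so it is a valid unit for power.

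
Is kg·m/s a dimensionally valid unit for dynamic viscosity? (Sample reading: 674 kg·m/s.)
No

dynamic viscosity has SI base units: kg / (m * s)
kg·m/s does NOT reduce to kg / (m * s); a valid unit for dynamic viscosity would be e.g. Pa·s.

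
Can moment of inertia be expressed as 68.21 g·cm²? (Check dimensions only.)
Yes

moment of inertia has SI base units: kg * m^2
g·cm² reduces to the same SI base units, so it is a valid unit for moment of inertia.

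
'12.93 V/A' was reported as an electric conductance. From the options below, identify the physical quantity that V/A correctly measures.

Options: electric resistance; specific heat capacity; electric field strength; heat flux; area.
electric resistance

electric conductance should have units dimensionally equivalent to A^2 * s^3 / (kg * m^2) (e.g. S).
The given unit 'V/A' reduces to kg * m^2 / (A^2 * s^3). Of the listed options, that is the dimensionality of electric resistance.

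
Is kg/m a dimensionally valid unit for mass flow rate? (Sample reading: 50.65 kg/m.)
No

mass flow rate has SI base units: kg / s
kg/m does NOT reduce to kg / s; a valid unit for mass flow rate would be e.g. kg/s.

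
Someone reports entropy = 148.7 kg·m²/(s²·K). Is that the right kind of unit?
Yes

entropy has SI base units: kg * m^2 / (s^2 * K)
kg·m²/(s²·K) reduces to the same SI base units, so it is a valid unit for entropy.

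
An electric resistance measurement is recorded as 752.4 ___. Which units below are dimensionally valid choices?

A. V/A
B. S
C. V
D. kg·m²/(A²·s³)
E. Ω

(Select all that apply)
A, D, E

electric resistance has SI base units: kg * m^2 / (A^2 * s^3)

Checking each option against kg * m^2 / (A^2 * s^3):
  A. V/A: ✓ matches
  B. S: ✗ does not match
  C. V: ✗ does not match
  D. kg·m²/(A²·s³): ✓ matches
  E. Ω: ✓ matches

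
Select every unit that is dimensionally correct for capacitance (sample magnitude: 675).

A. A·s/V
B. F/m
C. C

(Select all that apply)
A

capacitance has SI base units: A^2 * s^4 / (kg * m^2)

Checking each option against A^2 * s^4 / (kg * m^2):
  A. A·s/V: ✓ matches
  B. F/m: ✗ does not match
  C. C: ✗ does not match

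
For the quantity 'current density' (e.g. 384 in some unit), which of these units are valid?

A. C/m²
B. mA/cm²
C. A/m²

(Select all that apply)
B, C

current density has SI base units: A / m^2

Checking each option against A / m^2:
  A. C/m²: ✗ does not match
  B. mA/cm²: ✓ matches
  C. A/m²: ✓ matches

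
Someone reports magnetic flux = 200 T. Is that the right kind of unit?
No

magnetic flux has SI base units: kg * m^2 / (A * s^2)
T does NOT reduce to kg * m^2 / (A * s^2); a valid unit for magnetic flux would be e.g. Wb.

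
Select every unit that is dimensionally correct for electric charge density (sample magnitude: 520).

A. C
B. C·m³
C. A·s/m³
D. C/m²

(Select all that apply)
C

electric charge density has SI base units: A * s / m^3

Checking each option against A * s / m^3:
  A. C: ✗ does not match
  B. C·m³: ✗ does not match
  C. A·s/m³: ✓ matches
  D. C/m²: ✗ does not match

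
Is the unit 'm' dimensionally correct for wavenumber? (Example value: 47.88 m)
No

wavenumber has SI base units: 1 / m
m does NOT reduce to 1 / m; a valid unit for wavenumber would be e.g. 1/m.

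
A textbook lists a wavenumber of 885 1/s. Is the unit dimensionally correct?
No

wavenumber has SI base units: 1 / m
1/s does NOT reduce to 1 / m; a valid unit for wavenumber would be e.g. 1/m.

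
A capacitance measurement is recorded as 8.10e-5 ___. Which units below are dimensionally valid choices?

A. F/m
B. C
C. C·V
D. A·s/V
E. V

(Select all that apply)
D

capacitance has SI base units: A^2 * s^4 / (kg * m^2)

Checking each option against A^2 * s^4 / (kg * m^2):
  A. F/m: ✗ does not match
  B. C: ✗ does not match
  C. C·V: ✗ does not match
  D. A·s/V: ✓ matches
  E. V: ✗ does not match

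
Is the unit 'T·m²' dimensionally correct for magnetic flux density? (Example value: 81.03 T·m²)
No

magnetic flux density has SI base units: kg / (A * s^2)
T·m² does NOT reduce to kg / (A * s^2); a valid unit for magnetic flux density would be e.g. T.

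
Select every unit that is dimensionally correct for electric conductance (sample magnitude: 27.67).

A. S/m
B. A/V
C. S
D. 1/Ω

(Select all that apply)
B, C, D

electric conductance has SI base units: A^2 * s^3 / (kg * m^2)

Checking each option against A^2 * s^3 / (kg * m^2):
  A. S/m: ✗ does not match
  B. A/V: ✓ matches
  C. S: ✓ matches
  D. 1/Ω: ✓ matches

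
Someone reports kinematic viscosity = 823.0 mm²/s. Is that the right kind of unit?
Yes

kinematic viscosity has SI base units: m^2 / s
mm²/s reduces to the same SI base units, so it is a valid unit for kinematic viscosity.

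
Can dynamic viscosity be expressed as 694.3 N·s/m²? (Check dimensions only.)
Yes

dynamic viscosity has SI base units: kg / (m * s)
N·s/m² reduces to the same SI base units, so it is a valid unit for dynamic viscosity.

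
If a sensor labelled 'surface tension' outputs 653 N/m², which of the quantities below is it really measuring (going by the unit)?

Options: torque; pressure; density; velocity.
pressure

surface tension should have units dimensionally equivalent to kg / s^2 (e.g. N/m).
The given unit 'N/m²' reduces to kg / (m * s^2). Of the listed options, that is the dimensionality of pressure.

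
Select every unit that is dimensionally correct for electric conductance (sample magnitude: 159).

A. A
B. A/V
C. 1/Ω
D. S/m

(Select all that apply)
B, C

electric conductance has SI base units: A^2 * s^3 / (kg * m^2)

Checking each option against A^2 * s^3 / (kg * m^2):
  A. A: ✗ does not match
  B. A/V: ✓ matches
  C. 1/Ω: ✓ matches
  D. S/m: ✗ does not match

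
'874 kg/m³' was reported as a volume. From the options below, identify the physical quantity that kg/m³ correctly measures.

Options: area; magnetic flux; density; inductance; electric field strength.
density

volume should have units dimensionally equivalent to m^3 (e.g. m³).
The given unit 'kg/m³' reduces to kg / m^3. Of the listed options, that is the dimensionality of density.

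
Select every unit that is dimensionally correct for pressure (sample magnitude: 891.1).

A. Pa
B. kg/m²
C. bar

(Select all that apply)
A, C

pressure has SI base units: kg / (m * s^2)

Checking each option against kg / (m * s^2):
  A. Pa: ✓ matches
  B. kg/m²: ✗ does not match
  C. bar: ✓ matches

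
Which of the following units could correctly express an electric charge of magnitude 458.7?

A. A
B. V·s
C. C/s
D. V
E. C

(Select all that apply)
E

electric charge has SI base units: A * s

Checking each option against A * s:
  A. A: ✗ does not match
  B. V·s: ✗ does not match
  C. C/s: ✗ does not match
  D. V: ✗ does not match
  E. C: ✓ matches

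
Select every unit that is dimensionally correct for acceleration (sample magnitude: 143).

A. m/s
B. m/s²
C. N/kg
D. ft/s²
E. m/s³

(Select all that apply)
B, C, D

acceleration has SI base units: m / s^2

Checking each option against m / s^2:
  A. m/s: ✗ does not match
  B. m/s²: ✓ matches
  C. N/kg: ✓ matches
  D. ft/s²: ✓ matches
  E. m/s³: ✗ does not match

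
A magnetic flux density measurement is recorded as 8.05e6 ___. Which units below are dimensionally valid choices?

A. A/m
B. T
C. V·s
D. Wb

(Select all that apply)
B

magnetic flux density has SI base units: kg / (A * s^2)

Checking each option against kg / (A * s^2):
  A. A/m: ✗ does not match
  B. T: ✓ matches
  C. V·s: ✗ does not match
  D. Wb: ✗ does not match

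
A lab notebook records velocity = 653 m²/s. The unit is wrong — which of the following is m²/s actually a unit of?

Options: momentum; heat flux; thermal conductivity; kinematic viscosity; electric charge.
kinematic viscosity

velocity should have units dimensionally equivalent to m / s (e.g. m/s).
The given unit 'm²/s' reduces to m^2 / s. Of the listed options, that is the dimensionality of kinematic viscosity.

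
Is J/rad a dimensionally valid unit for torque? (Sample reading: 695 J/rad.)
Yes

torque has SI base units: kg * m^2 / s^2
J/rad reduces to the same SI base units, so it is a valid unit for torque.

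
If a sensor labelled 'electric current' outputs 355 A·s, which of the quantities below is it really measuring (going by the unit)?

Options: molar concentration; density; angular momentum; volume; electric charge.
electric charge

electric current should have units dimensionally equivalent to A (e.g. A).
The given unit 'A·s' reduces to A * s. Of the listed options, that is the dimensionality of electric charge.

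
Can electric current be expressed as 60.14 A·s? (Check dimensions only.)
No

electric current has SI base units: A
A·s does NOT reduce to A; a valid unit for electric current would be e.g. A.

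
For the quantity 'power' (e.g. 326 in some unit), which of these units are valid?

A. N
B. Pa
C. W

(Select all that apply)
C

power has SI base units: kg * m^2 / s^3

Checking each option against kg * m^2 / s^3:
  A. N: ✗ does not match
  B. Pa: ✗ does not match
  C. W: ✓ matches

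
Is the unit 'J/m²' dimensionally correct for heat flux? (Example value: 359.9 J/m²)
No

heat flux has SI base units: kg / s^3
J/m² does NOT reduce to kg / s^3; a valid unit for heat flux would be e.g. W/m².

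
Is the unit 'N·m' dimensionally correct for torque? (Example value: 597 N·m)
Yes

torque has SI base units: kg * m^2 / s^2
N·m reduces to the same SI base units, so it is a valid unit for torque.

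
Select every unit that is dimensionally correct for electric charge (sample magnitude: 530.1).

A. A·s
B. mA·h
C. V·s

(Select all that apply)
A, B

electric charge has SI base units: A * s

Checking each option against A * s:
  A. A·s: ✓ matches
  B. mA·h: ✓ matches
  C. V·s: ✗ does not match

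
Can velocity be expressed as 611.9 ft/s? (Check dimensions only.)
Yes

velocity has SI base units: m / s
ft/s reduces to the same SI base units, so it is a valid unit for velocity.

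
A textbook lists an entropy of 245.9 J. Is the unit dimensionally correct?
No

entropy has SI base units: kg * m^2 / (s^2 * K)
J does NOT reduce to kg * m^2 / (s^2 * K); a valid unit for entropy would be e.g. J/K.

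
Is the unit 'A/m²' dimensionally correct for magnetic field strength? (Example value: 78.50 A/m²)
No

magnetic field strength has SI base units: A / m
A/m² does NOT reduce to A / m; a valid unit for magnetic field strength would be e.g. A/m.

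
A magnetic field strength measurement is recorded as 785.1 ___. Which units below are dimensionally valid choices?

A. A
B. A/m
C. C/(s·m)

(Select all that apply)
B, C

magnetic field strength has SI base units: A / m

Checking each option against A / m:
  A. A: ✗ does not match
  B. A/m: ✓ matches
  C. C/(s·m): ✓ matches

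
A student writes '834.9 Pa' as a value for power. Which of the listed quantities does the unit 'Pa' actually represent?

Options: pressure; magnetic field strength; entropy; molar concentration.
pressure

power should have units dimensionally equivalent to kg * m^2 / s^3 (e.g. W).
The given unit 'Pa' reduces to kg / (m * s^2). Of the listed options, that is the dimensionality of pressure.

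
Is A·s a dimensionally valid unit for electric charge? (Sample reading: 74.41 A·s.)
Yes

electric charge has SI base units: A * s
A·s reduces to the same SI base units, so it is a valid unit for electric charge.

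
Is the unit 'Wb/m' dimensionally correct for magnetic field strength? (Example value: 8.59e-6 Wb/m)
No

magnetic field strength has SI base units: A / m
Wb/m does NOT reduce to A / m; a valid unit for magnetic field strength would be e.g. A/m.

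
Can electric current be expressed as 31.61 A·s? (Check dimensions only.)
No

electric current has SI base units: A
A·s does NOT reduce to A; a valid unit for electric current would be e.g. A.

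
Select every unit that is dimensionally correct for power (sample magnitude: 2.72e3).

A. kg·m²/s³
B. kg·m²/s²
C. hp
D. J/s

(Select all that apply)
A, C, D

power has SI base units: kg * m^2 / s^3

Checking each option against kg * m^2 / s^3:
  A. kg·m²/s³: ✓ matches
  B. kg·m²/s²: ✗ does not match
  C. hp: ✓ matches
  D. J/s: ✓ matches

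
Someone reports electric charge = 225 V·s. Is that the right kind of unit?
No

electric charge has SI base units: A * s
V·s does NOT reduce to A * s; a valid unit for electric charge would be e.g. C.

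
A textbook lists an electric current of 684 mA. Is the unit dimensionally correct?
Yes

electric current has SI base units: A
mA reduces to the same SI base units, so it is a valid unit for electric current.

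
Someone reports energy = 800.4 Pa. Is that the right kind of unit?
No

energy has SI base units: kg * m^2 / s^2
Pa does NOT reduce to kg * m^2 / s^2; a valid unit for energy would be e.g. J.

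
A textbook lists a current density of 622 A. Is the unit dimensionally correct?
No

current density has SI base units: A / m^2
A does NOT reduce to A / m^2; a valid unit for current density would be e.g. A/m².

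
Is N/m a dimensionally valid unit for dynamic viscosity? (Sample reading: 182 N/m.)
No

dynamic viscosity has SI base units: kg / (m * s)
N/m does NOT reduce to kg / (m * s); a valid unit for dynamic viscosity would be e.g. Pa·s.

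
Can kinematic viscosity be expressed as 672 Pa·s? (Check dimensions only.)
No

kinematic viscosity has SI base units: m^2 / s
Pa·s does NOT reduce to m^2 / s; a valid unit for kinematic viscosity would be e.g. m²/s.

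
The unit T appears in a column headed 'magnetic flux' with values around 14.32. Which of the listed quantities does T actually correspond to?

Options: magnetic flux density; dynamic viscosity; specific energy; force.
magnetic flux density

magnetic flux should have units dimensionally equivalent to kg * m^2 / (A * s^2) (e.g. Wb).
The given unit 'T' reduces to kg / (A * s^2). Of the listed options, that is the dimensionality of magnetic flux density.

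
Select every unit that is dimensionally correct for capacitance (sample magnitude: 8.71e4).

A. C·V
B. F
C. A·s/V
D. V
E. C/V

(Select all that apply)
B, C, E

capacitance has SI base units: A^2 * s^4 / (kg * m^2)

Checking each option against A^2 * s^4 / (kg * m^2):
  A. C·V: ✗ does not match
  B. F: ✓ matches
  C. A·s/V: ✓ matches
  D. V: ✗ does not match
  E. C/V: ✓ matches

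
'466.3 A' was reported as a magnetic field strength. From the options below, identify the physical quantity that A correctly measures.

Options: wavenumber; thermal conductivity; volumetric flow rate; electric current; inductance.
electric current

magnetic field strength should have units dimensionally equivalent to A / m (e.g. A/m).
The given unit 'A' reduces to A. Of the listed options, that is the dimensionality of electric current.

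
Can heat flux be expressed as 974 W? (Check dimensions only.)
No

heat flux has SI base units: kg / s^3
W does NOT reduce to kg / s^3; a valid unit for heat flux would be e.g. W/m².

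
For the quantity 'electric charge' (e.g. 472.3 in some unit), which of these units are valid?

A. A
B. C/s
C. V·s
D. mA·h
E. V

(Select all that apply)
D

electric charge has SI base units: A * s

Checking each option against A * s:
  A. A: ✗ does not match
  B. C/s: ✗ does not match
  C. V·s: ✗ does not match
  D. mA·h: ✓ matches
  E. V: ✗ does not match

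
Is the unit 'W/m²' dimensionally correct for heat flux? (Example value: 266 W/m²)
Yes

heat flux has SI base units: kg / s^3
W/m² reduces to the same SI base units, so it is a valid unit for heat flux.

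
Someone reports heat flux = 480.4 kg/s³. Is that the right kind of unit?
Yes

heat flux has SI base units: kg / s^3
kg/s³ reduces to the same SI base units, so it is a valid unit for heat flux.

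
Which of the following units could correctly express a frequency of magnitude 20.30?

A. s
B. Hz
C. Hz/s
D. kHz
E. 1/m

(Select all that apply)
B, D

frequency has SI base units: 1 / s

Checking each option against 1 / s:
  A. s: ✗ does not match
  B. Hz: ✓ matches
  C. Hz/s: ✗ does not match
  D. kHz: ✓ matches
  E. 1/m: ✗ does not match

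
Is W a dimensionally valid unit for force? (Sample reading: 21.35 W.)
No

force has SI base units: kg * m / s^2
W does NOT reduce to kg * m / s^2; a valid unit for force would be e.g. N.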